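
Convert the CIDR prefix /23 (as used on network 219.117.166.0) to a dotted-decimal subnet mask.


/23 means 23 network bits, 9 host bits
Binary: 11111111111111111111111000000000
Mask: 255.255.254.0


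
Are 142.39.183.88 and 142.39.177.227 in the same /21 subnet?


Mask: 255.255.248.0
142.39.183.88 AND mask = 142.39.176.0
142.39.177.227 AND mask = 142.39.176.0
Yes, same subnet (142.39.176.0)


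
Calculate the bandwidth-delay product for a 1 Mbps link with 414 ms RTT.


BDP = bandwidth * RTT
= 1 Mbps * 414 ms
= 1 * 1e6 * 414 / 1000 bits
= 414000 bits
= 51750 bytes
= 50.5371 KB
BDP = 414000 bits (51750 bytes)


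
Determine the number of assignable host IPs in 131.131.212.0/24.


Host bits = 32 - 24 = 8
Total addresses = 2^8 = 256
Usable = total - 2 (network and broadcast)
Usable hosts: 254


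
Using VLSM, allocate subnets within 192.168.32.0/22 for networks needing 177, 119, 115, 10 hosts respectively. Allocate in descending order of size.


177 hosts -> /24 (254 usable): 192.168.32.0/24
119 hosts -> /25 (126 usable): 192.168.33.0/25
115 hosts -> /25 (126 usable): 192.168.33.128/25
10 hosts -> /28 (14 usable): 192.168.34.0/28
Allocation: 192.168.32.0/24 (177 hosts, 254 usable); 192.168.33.0/25 (119 hosts, 126 usable); 192.168.33.128/25 (115 hosts, 126 usable); 192.168.34.0/28 (10 hosts, 14 usable)


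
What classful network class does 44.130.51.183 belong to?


First octet: 44
Binary: 00101100
0xxxxxxx -> Class A (1-126)
Class A, default mask 255.0.0.0 (/8)


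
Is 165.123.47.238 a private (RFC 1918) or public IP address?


RFC 1918 private ranges:
  10.0.0.0/8 (10.0.0.0 - 10.255.255.255)
  172.16.0.0/12 (172.16.0.0 - 172.31.255.255)
  192.168.0.0/16 (192.168.0.0 - 192.168.255.255)
Public (not in any RFC 1918 range)


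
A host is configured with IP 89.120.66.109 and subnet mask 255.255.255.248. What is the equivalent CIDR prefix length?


Binary: 11111111.11111111.11111111.11111000
Count leading 1s
Prefix: /29


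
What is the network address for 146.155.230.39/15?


IP:   10010010.10011011.11100110.00100111
Mask: 11111111.11111110.00000000.00000000
AND operation:
Net:  10010010.10011010.00000000.00000000
Network: 146.154.0.0/15


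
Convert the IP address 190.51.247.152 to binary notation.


190 = 10111110
51 = 00110011
247 = 11110111
152 = 10011000
Binary: 10111110.00110011.11110111.10011000


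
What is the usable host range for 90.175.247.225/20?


Network: 90.175.240.0
Broadcast: 90.175.255.255
First usable = network + 1
Last usable = broadcast - 1
Range: 90.175.240.1 to 90.175.255.254


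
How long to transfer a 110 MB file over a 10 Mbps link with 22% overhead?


Effective throughput = 10 * (1 - 22/100) = 7.8 Mbps
File size in Mb = 110 * 8 = 880 Mb
Time = 880 / 7.8
Time = 112.8205 seconds


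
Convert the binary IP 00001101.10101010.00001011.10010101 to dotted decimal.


00001101 = 13
10101010 = 170
00001011 = 11
10010101 = 149
IP: 13.170.11.149


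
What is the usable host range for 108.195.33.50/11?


Network: 108.192.0.0
Broadcast: 108.223.255.255
First usable = network + 1
Last usable = broadcast - 1
Range: 108.192.0.1 to 108.223.255.254


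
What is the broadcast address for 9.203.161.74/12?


Network: 9.192.0.0/12
Host bits = 20
Set all host bits to 1:
Broadcast: 9.207.255.255


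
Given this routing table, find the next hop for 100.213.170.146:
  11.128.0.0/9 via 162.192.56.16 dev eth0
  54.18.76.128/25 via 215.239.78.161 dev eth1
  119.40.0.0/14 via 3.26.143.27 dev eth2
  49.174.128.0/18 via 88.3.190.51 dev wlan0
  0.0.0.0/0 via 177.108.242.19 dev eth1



Longest prefix match for 100.213.170.146:
  /9 11.128.0.0: no
  /25 54.18.76.128: no
  /14 119.40.0.0: no
  /18 49.174.128.0: no
  /0 0.0.0.0: MATCH
Selected: next-hop 177.108.242.19 via eth1 (matched /0)


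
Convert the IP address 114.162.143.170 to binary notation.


114 = 01110010
162 = 10100010
143 = 10001111
170 = 10101010
Binary: 01110010.10100010.10001111.10101010


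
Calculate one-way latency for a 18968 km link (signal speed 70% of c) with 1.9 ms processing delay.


Speed = 0.7 * 3e5 km/s = 210000 km/s
Propagation delay = 18968 / 210000 = 0.0903 s = 90.3238 ms
Processing delay = 1.9 ms
Total one-way latency = 92.2238 ms


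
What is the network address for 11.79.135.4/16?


IP:   00001011.01001111.10000111.00000100
Mask: 11111111.11111111.00000000.00000000
AND operation:
Net:  00001011.01001111.00000000.00000000
Network: 11.79.0.0/16


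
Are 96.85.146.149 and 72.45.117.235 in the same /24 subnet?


Mask: 255.255.255.0
96.85.146.149 AND mask = 96.85.146.0
72.45.117.235 AND mask = 72.45.117.0
No, different subnets (96.85.146.0 vs 72.45.117.0)


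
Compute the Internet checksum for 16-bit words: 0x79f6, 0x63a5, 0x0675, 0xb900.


Sum all words (with carry folding):
+ 0x79f6 = 0x79f6
+ 0x63a5 = 0xdd9b
+ 0x0675 = 0xe410
+ 0xb900 = 0x9d11
One's complement: ~0x9d11
Checksum = 0x62ee


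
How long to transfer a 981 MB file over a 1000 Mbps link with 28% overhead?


Effective throughput = 1000 * (1 - 28/100) = 720 Mbps
File size in Mb = 981 * 8 = 7848 Mb
Time = 7848 / 720
Time = 10.9 seconds


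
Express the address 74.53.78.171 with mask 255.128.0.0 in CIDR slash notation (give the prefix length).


Binary: 11111111.10000000.00000000.00000000
Count leading 1s
Prefix: /9


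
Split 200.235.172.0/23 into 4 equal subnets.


New prefix = 23 + 2 = 25
Each subnet has 128 addresses
  200.235.172.0/25
  200.235.172.128/25
  200.235.173.0/25
  200.235.173.128/25
Subnets: 200.235.172.0/25, 200.235.172.128/25, 200.235.173.0/25, 200.235.173.128/25


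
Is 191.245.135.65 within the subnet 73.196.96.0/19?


Subnet network: 73.196.96.0
Test IP AND mask: 191.245.128.0
No, 191.245.135.65 is not in 73.196.96.0/19


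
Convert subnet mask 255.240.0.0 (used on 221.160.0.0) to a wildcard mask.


Subnet mask: 255.240.0.0
Wildcard = 255.255.255.255 - subnet mask
255 - 255 = 0
255 - 240 = 15
255 - 0 = 255
255 - 0 = 255
Wildcard: 0.15.255.255


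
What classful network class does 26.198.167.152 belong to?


First octet: 26
Binary: 00011010
0xxxxxxx -> Class A (1-126)
Class A, default mask 255.0.0.0 (/8)


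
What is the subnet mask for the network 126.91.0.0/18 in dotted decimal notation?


/18 means 18 network bits, 14 host bits
Binary: 11111111111111111100000000000000
Mask: 255.255.192.0


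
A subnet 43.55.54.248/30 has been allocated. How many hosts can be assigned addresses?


Host bits = 32 - 30 = 2
Total addresses = 2^2 = 4
Usable = total - 2 (network and broadcast)
Usable hosts: 2


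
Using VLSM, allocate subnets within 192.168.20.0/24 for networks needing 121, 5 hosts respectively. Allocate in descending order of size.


121 hosts -> /25 (126 usable): 192.168.20.0/25
5 hosts -> /29 (6 usable): 192.168.20.128/29
Allocation: 192.168.20.0/25 (121 hosts, 126 usable); 192.168.20.128/29 (5 hosts, 6 usable)


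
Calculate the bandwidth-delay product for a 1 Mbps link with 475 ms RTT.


BDP = bandwidth * RTT
= 1 Mbps * 475 ms
= 1 * 1e6 * 475 / 1000 bits
= 475000 bits
= 59375 bytes
= 57.9834 KB
BDP = 475000 bits (59375 bytes)


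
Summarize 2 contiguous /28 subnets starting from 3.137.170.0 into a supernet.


Original prefix: /28
Number of subnets: 2 = 2^1
New prefix = 28 - 1 = 27
Supernet: 3.137.170.0/27


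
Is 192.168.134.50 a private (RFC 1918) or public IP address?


RFC 1918 private ranges:
  10.0.0.0/8 (10.0.0.0 - 10.255.255.255)
  172.16.0.0/12 (172.16.0.0 - 172.31.255.255)
  192.168.0.0/16 (192.168.0.0 - 192.168.255.255)
Private (in 192.168.0.0/16)


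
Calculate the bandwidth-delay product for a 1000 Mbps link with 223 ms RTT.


BDP = bandwidth * RTT
= 1000 Mbps * 223 ms
= 1000 * 1e6 * 223 / 1000 bits
= 223000000 bits
= 27875000 bytes
= 27221.6797 KB
BDP = 223000000 bits (27875000 bytes)


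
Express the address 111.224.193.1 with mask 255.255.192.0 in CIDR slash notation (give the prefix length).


Binary: 11111111.11111111.11000000.00000000
Count leading 1s
Prefix: /18


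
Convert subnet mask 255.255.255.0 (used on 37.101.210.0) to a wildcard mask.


Subnet mask: 255.255.255.0
Wildcard = 255.255.255.255 - subnet mask
255 - 255 = 0
255 - 255 = 0
255 - 255 = 0
255 - 0 = 255
Wildcard: 0.0.0.255


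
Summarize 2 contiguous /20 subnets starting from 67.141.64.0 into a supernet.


Original prefix: /20
Number of subnets: 2 = 2^1
New prefix = 20 - 1 = 19
Supernet: 67.141.64.0/19


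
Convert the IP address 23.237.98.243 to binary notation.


23 = 00010111
237 = 11101101
98 = 01100010
243 = 11110011
Binary: 00010111.11101101.01100010.11110011


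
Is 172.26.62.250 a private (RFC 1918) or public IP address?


RFC 1918 private ranges:
  10.0.0.0/8 (10.0.0.0 - 10.255.255.255)
  172.16.0.0/12 (172.16.0.0 - 172.31.255.255)
  192.168.0.0/16 (192.168.0.0 - 192.168.255.255)
Private (in 172.16.0.0/12)


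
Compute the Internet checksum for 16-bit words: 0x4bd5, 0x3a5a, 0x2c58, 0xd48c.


Sum all words (with carry folding):
+ 0x4bd5 = 0x4bd5
+ 0x3a5a = 0x862f
+ 0x2c58 = 0xb287
+ 0xd48c = 0x8714
One's complement: ~0x8714
Checksum = 0x78eb


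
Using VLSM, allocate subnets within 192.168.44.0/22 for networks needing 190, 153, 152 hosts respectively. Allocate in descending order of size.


190 hosts -> /24 (254 usable): 192.168.44.0/24
153 hosts -> /24 (254 usable): 192.168.45.0/24
152 hosts -> /24 (254 usable): 192.168.46.0/24
Allocation: 192.168.44.0/24 (190 hosts, 254 usable); 192.168.45.0/24 (153 hosts, 254 usable); 192.168.46.0/24 (152 hosts, 254 usable)


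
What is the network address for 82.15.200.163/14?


IP:   01010010.00001111.11001000.10100011
Mask: 11111111.11111100.00000000.00000000
AND operation:
Net:  01010010.00001100.00000000.00000000
Network: 82.12.0.0/14


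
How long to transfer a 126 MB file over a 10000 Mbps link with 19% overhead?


Effective throughput = 10000 * (1 - 19/100) = 8100.0 Mbps
File size in Mb = 126 * 8 = 1008 Mb
Time = 1008 / 8100.0
Time = 0.1244 seconds


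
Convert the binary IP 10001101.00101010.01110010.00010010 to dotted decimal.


10001101 = 141
00101010 = 42
01110010 = 114
00010010 = 18
IP: 141.42.114.18


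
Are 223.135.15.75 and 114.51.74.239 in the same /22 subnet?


Mask: 255.255.252.0
223.135.15.75 AND mask = 223.135.12.0
114.51.74.239 AND mask = 114.51.72.0
No, different subnets (223.135.12.0 vs 114.51.72.0)


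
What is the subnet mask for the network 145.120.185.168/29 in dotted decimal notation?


/29 means 29 network bits, 3 host bits
Binary: 11111111111111111111111111111000
Mask: 255.255.255.248


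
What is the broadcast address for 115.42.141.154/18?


Network: 115.42.128.0/18
Host bits = 14
Set all host bits to 1:
Broadcast: 115.42.191.255


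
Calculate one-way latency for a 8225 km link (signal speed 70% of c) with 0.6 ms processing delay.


Speed = 0.7 * 3e5 km/s = 210000 km/s
Propagation delay = 8225 / 210000 = 0.0392 s = 39.1667 ms
Processing delay = 0.6 ms
Total one-way latency = 39.7667 ms


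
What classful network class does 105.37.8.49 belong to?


First octet: 105
Binary: 01101001
0xxxxxxx -> Class A (1-126)
Class A, default mask 255.0.0.0 (/8)


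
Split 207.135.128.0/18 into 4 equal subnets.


New prefix = 18 + 2 = 20
Each subnet has 4096 addresses
  207.135.128.0/20
  207.135.144.0/20
  207.135.160.0/20
  207.135.176.0/20
Subnets: 207.135.128.0/20, 207.135.144.0/20, 207.135.160.0/20, 207.135.176.0/20


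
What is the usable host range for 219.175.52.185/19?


Network: 219.175.32.0
Broadcast: 219.175.63.255
First usable = network + 1
Last usable = broadcast - 1
Range: 219.175.32.1 to 219.175.63.254


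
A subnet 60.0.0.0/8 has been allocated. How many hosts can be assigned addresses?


Host bits = 32 - 8 = 24
Total addresses = 2^24 = 16777216
Usable = total - 2 (network and broadcast)
Usable hosts: 16777214


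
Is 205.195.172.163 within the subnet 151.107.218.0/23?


Subnet network: 151.107.218.0
Test IP AND mask: 205.195.172.0
No, 205.195.172.163 is not in 151.107.218.0/23


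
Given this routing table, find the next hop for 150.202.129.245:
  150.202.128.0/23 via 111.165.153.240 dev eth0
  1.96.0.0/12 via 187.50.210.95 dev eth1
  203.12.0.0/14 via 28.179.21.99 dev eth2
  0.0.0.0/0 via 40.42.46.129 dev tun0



Longest prefix match for 150.202.129.245:
  /23 150.202.128.0: MATCH
  /12 1.96.0.0: no
  /14 203.12.0.0: no
  /0 0.0.0.0: MATCH
Selected: next-hop 111.165.153.240 via eth0 (matched /23)


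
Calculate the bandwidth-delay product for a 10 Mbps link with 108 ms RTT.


BDP = bandwidth * RTT
= 10 Mbps * 108 ms
= 10 * 1e6 * 108 / 1000 bits
= 1080000 bits
= 135000 bytes
= 131.8359 KB
BDP = 1080000 bits (135000 bytes)


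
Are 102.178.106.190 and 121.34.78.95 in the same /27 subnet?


Mask: 255.255.255.224
102.178.106.190 AND mask = 102.178.106.160
121.34.78.95 AND mask = 121.34.78.64
No, different subnets (102.178.106.160 vs 121.34.78.64)


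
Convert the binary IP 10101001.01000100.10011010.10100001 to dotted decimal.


10101001 = 169
01000100 = 68
10011010 = 154
10100001 = 161
IP: 169.68.154.161


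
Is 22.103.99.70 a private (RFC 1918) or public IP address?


RFC 1918 private ranges:
  10.0.0.0/8 (10.0.0.0 - 10.255.255.255)
  172.16.0.0/12 (172.16.0.0 - 172.31.255.255)
  192.168.0.0/16 (192.168.0.0 - 192.168.255.255)
Public (not in any RFC 1918 range)


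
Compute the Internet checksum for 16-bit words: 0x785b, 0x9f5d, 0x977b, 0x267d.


Sum all words (with carry folding):
+ 0x785b = 0x785b
+ 0x9f5d = 0x17b9
+ 0x977b = 0xaf34
+ 0x267d = 0xd5b1
One's complement: ~0xd5b1
Checksum = 0x2a4e


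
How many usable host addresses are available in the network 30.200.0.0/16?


Host bits = 32 - 16 = 16
Total addresses = 2^16 = 65536
Usable = total - 2 (network and broadcast)
Usable hosts: 65534


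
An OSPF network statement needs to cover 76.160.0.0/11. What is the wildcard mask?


Subnet mask: 255.224.0.0
Wildcard = 255.255.255.255 - subnet mask
255 - 255 = 0
255 - 224 = 31
255 - 0 = 255
255 - 0 = 255
Wildcard: 0.31.255.255


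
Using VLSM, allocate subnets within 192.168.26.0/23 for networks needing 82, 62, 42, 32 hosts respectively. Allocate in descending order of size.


82 hosts -> /25 (126 usable): 192.168.26.0/25
62 hosts -> /26 (62 usable): 192.168.26.128/26
42 hosts -> /26 (62 usable): 192.168.26.192/26
32 hosts -> /26 (62 usable): 192.168.27.0/26
Allocation: 192.168.26.0/25 (82 hosts, 126 usable); 192.168.26.128/26 (62 hosts, 62 usable); 192.168.26.192/26 (42 hosts, 62 usable); 192.168.27.0/26 (32 hosts, 62 usable)


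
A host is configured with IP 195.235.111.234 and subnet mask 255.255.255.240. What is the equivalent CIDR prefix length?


Binary: 11111111.11111111.11111111.11110000
Count leading 1s
Prefix: /28


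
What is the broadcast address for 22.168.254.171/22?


Network: 22.168.252.0/22
Host bits = 10
Set all host bits to 1:
Broadcast: 22.168.255.255


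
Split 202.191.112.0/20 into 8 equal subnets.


New prefix = 20 + 3 = 23
Each subnet has 512 addresses
  202.191.112.0/23
  202.191.114.0/23
  202.191.116.0/23
  202.191.118.0/23
  202.191.120.0/23
  202.191.122.0/23
  202.191.124.0/23
  202.191.126.0/23
Subnets: 202.191.112.0/23, 202.191.114.0/23, 202.191.116.0/23, 202.191.118.0/23, 202.191.120.0/23, 202.191.122.0/23, 202.191.124.0/23, 202.191.126.0/23


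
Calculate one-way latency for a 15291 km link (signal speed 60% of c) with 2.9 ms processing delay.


Speed = 0.6 * 3e5 km/s = 180000 km/s
Propagation delay = 15291 / 180000 = 0.0849 s = 84.95 ms
Processing delay = 2.9 ms
Total one-way latency = 87.85 ms


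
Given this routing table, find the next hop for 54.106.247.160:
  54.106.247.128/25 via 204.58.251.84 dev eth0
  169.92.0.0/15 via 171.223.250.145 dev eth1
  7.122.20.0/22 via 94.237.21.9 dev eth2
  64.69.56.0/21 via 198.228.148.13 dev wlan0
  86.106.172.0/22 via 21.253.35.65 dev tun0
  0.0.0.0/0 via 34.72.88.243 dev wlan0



Longest prefix match for 54.106.247.160:
  /25 54.106.247.128: MATCH
  /15 169.92.0.0: no
  /22 7.122.20.0: no
  /21 64.69.56.0: no
  /22 86.106.172.0: no
  /0 0.0.0.0: MATCH
Selected: next-hop 204.58.251.84 via eth0 (matched /25)


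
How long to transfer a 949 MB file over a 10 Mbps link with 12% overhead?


Effective throughput = 10 * (1 - 12/100) = 8.8 Mbps
File size in Mb = 949 * 8 = 7592 Mb
Time = 7592 / 8.8
Time = 862.7273 seconds


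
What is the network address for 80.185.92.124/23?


IP:   01010000.10111001.01011100.01111100
Mask: 11111111.11111111.11111110.00000000
AND operation:
Net:  01010000.10111001.01011100.00000000
Network: 80.185.92.0/23


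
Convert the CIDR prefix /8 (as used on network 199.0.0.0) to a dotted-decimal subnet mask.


/8 means 8 network bits, 24 host bits
Binary: 11111111000000000000000000000000
Mask: 255.0.0.0


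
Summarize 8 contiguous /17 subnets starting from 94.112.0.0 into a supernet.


Original prefix: /17
Number of subnets: 8 = 2^3
New prefix = 17 - 3 = 14
Supernet: 94.112.0.0/14


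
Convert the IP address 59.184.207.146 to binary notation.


59 = 00111011
184 = 10111000
207 = 11001111
146 = 10010010
Binary: 00111011.10111000.11001111.10010010


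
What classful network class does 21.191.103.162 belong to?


First octet: 21
Binary: 00010101
0xxxxxxx -> Class A (1-126)
Class A, default mask 255.0.0.0 (/8)


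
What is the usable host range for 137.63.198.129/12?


Network: 137.48.0.0
Broadcast: 137.63.255.255
First usable = network + 1
Last usable = broadcast - 1
Range: 137.48.0.1 to 137.63.255.254


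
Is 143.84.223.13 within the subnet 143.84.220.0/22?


Subnet network: 143.84.220.0
Test IP AND mask: 143.84.220.0
Yes, 143.84.223.13 is in 143.84.220.0/22


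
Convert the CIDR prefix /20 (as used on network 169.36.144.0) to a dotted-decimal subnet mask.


/20 means 20 network bits, 12 host bits
Binary: 11111111111111111111000000000000
Mask: 255.255.240.0


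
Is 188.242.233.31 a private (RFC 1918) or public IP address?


RFC 1918 private ranges:
  10.0.0.0/8 (10.0.0.0 - 10.255.255.255)
  172.16.0.0/12 (172.16.0.0 - 172.31.255.255)
  192.168.0.0/16 (192.168.0.0 - 192.168.255.255)
Public (not in any RFC 1918 range)


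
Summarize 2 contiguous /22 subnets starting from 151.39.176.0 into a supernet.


Original prefix: /22
Number of subnets: 2 = 2^1
New prefix = 22 - 1 = 21
Supernet: 151.39.176.0/21


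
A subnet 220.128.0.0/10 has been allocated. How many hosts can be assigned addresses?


Host bits = 32 - 10 = 22
Total addresses = 2^22 = 4194304
Usable = total - 2 (network and broadcast)
Usable hosts: 4194302


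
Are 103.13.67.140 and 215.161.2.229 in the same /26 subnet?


Mask: 255.255.255.192
103.13.67.140 AND mask = 103.13.67.128
215.161.2.229 AND mask = 215.161.2.192
No, different subnets (103.13.67.128 vs 215.161.2.192)


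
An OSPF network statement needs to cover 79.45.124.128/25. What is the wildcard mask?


Subnet mask: 255.255.255.128
Wildcard = 255.255.255.255 - subnet mask
255 - 255 = 0
255 - 255 = 0
255 - 255 = 0
255 - 128 = 127
Wildcard: 0.0.0.127


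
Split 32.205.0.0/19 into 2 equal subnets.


New prefix = 19 + 1 = 20
Each subnet has 4096 addresses
  32.205.0.0/20
  32.205.16.0/20
Subnets: 32.205.0.0/20, 32.205.16.0/20


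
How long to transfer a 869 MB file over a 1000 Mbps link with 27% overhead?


Effective throughput = 1000 * (1 - 27/100) = 730 Mbps
File size in Mb = 869 * 8 = 6952 Mb
Time = 6952 / 730
Time = 9.5233 seconds


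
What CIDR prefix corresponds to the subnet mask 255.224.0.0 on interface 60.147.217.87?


Binary: 11111111.11100000.00000000.00000000
Count leading 1s
Prefix: /11


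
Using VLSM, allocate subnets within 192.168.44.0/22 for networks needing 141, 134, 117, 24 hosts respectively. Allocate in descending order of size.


141 hosts -> /24 (254 usable): 192.168.44.0/24
134 hosts -> /24 (254 usable): 192.168.45.0/24
117 hosts -> /25 (126 usable): 192.168.46.0/25
24 hosts -> /27 (30 usable): 192.168.46.128/27
Allocation: 192.168.44.0/24 (141 hosts, 254 usable); 192.168.45.0/24 (134 hosts, 254 usable); 192.168.46.0/25 (117 hosts, 126 usable); 192.168.46.128/27 (24 hosts, 30 usable)


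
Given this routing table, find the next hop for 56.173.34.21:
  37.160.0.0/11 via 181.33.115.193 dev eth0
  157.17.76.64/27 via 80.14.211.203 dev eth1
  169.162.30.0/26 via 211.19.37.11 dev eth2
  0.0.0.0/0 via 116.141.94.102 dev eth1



Longest prefix match for 56.173.34.21:
  /11 37.160.0.0: no
  /27 157.17.76.64: no
  /26 169.162.30.0: no
  /0 0.0.0.0: MATCH
Selected: next-hop 116.141.94.102 via eth1 (matched /0)


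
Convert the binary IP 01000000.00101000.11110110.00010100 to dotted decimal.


01000000 = 64
00101000 = 40
11110110 = 246
00010100 = 20
IP: 64.40.246.20


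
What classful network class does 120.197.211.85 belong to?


First octet: 120
Binary: 01111000
0xxxxxxx -> Class A (1-126)
Class A, default mask 255.0.0.0 (/8)


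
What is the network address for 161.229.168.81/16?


IP:   10100001.11100101.10101000.01010001
Mask: 11111111.11111111.00000000.00000000
AND operation:
Net:  10100001.11100101.00000000.00000000
Network: 161.229.0.0/16


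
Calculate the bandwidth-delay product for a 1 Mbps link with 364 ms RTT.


BDP = bandwidth * RTT
= 1 Mbps * 364 ms
= 1 * 1e6 * 364 / 1000 bits
= 364000 bits
= 45500 bytes
= 44.4336 KB
BDP = 364000 bits (45500 bytes)


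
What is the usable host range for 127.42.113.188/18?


Network: 127.42.64.0
Broadcast: 127.42.127.255
First usable = network + 1
Last usable = broadcast - 1
Range: 127.42.64.1 to 127.42.127.254


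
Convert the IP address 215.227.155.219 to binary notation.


215 = 11010111
227 = 11100011
155 = 10011011
219 = 11011011
Binary: 11010111.11100011.10011011.11011011


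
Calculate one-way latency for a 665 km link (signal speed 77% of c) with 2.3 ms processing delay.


Speed = 0.77 * 3e5 km/s = 231000 km/s
Propagation delay = 665 / 231000 = 0.0029 s = 2.8788 ms
Processing delay = 2.3 ms
Total one-way latency = 5.1788 ms


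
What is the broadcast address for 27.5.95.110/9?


Network: 27.0.0.0/9
Host bits = 23
Set all host bits to 1:
Broadcast: 27.127.255.255


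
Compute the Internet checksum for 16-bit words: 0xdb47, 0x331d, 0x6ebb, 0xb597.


Sum all words (with carry folding):
+ 0xdb47 = 0xdb47
+ 0x331d = 0x0e65
+ 0x6ebb = 0x7d20
+ 0xb597 = 0x32b8
One's complement: ~0x32b8
Checksum = 0xcd47


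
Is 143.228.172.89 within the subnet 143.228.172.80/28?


Subnet network: 143.228.172.80
Test IP AND mask: 143.228.172.80
Yes, 143.228.172.89 is in 143.228.172.80/28


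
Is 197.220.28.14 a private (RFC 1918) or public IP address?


RFC 1918 private ranges:
  10.0.0.0/8 (10.0.0.0 - 10.255.255.255)
  172.16.0.0/12 (172.16.0.0 - 172.31.255.255)
  192.168.0.0/16 (192.168.0.0 - 192.168.255.255)
Public (not in any RFC 1918 range)


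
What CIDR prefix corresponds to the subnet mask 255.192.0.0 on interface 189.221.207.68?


Binary: 11111111.11000000.00000000.00000000
Count leading 1s
Prefix: /10


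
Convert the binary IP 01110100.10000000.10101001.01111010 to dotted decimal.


01110100 = 116
10000000 = 128
10101001 = 169
01111010 = 122
IP: 116.128.169.122


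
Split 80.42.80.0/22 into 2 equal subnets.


New prefix = 22 + 1 = 23
Each subnet has 512 addresses
  80.42.80.0/23
  80.42.82.0/23
Subnets: 80.42.80.0/23, 80.42.82.0/23


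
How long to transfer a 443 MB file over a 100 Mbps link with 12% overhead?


Effective throughput = 100 * (1 - 12/100) = 88 Mbps
File size in Mb = 443 * 8 = 3544 Mb
Time = 3544 / 88
Time = 40.2727 seconds


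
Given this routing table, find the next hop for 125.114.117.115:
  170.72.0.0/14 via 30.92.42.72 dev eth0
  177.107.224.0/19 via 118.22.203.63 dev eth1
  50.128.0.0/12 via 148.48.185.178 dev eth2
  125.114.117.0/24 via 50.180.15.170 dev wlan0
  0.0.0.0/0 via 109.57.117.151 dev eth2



Longest prefix match for 125.114.117.115:
  /14 170.72.0.0: no
  /19 177.107.224.0: no
  /12 50.128.0.0: no
  /24 125.114.117.0: MATCH
  /0 0.0.0.0: MATCH
Selected: next-hop 50.180.15.170 via wlan0 (matched /24)


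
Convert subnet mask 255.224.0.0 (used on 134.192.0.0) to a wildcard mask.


Subnet mask: 255.224.0.0
Wildcard = 255.255.255.255 - subnet mask
255 - 255 = 0
255 - 224 = 31
255 - 0 = 255
255 - 0 = 255
Wildcard: 0.31.255.255


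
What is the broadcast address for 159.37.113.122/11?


Network: 159.32.0.0/11
Host bits = 21
Set all host bits to 1:
Broadcast: 159.63.255.255


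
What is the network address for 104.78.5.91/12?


IP:   01101000.01001110.00000101.01011011
Mask: 11111111.11110000.00000000.00000000
AND operation:
Net:  01101000.01000000.00000000.00000000
Network: 104.64.0.0/12


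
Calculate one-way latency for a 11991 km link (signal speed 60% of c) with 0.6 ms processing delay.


Speed = 0.6 * 3e5 km/s = 180000 km/s
Propagation delay = 11991 / 180000 = 0.0666 s = 66.6167 ms
Processing delay = 0.6 ms
Total one-way latency = 67.2167 ms


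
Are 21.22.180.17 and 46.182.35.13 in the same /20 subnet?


Mask: 255.255.240.0
21.22.180.17 AND mask = 21.22.176.0
46.182.35.13 AND mask = 46.182.32.0
No, different subnets (21.22.176.0 vs 46.182.32.0)


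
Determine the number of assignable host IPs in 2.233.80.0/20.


Host bits = 32 - 20 = 12
Total addresses = 2^12 = 4096
Usable = total - 2 (network and broadcast)
Usable hosts: 4094


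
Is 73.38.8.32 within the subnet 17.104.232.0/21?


Subnet network: 17.104.232.0
Test IP AND mask: 73.38.8.0
No, 73.38.8.32 is not in 17.104.232.0/21


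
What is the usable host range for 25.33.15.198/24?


Network: 25.33.15.0
Broadcast: 25.33.15.255
First usable = network + 1
Last usable = broadcast - 1
Range: 25.33.15.1 to 25.33.15.254


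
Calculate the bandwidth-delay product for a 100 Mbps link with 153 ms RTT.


BDP = bandwidth * RTT
= 100 Mbps * 153 ms
= 100 * 1e6 * 153 / 1000 bits
= 15300000 bits
= 1912500 bytes
= 1867.6758 KB
BDP = 15300000 bits (1912500 bytes)


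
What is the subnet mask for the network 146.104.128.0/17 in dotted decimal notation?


/17 means 17 network bits, 15 host bits
Binary: 11111111111111111000000000000000
Mask: 255.255.128.0


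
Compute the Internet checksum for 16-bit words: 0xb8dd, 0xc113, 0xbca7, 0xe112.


Sum all words (with carry folding):
+ 0xb8dd = 0xb8dd
+ 0xc113 = 0x79f1
+ 0xbca7 = 0x3699
+ 0xe112 = 0x17ac
One's complement: ~0x17ac
Checksum = 0xe853


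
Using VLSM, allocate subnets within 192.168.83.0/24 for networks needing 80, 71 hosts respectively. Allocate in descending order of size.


80 hosts -> /25 (126 usable): 192.168.83.0/25
71 hosts -> /25 (126 usable): 192.168.83.128/25
Allocation: 192.168.83.0/25 (80 hosts, 126 usable); 192.168.83.128/25 (71 hosts, 126 usable)


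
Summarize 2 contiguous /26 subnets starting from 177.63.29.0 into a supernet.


Original prefix: /26
Number of subnets: 2 = 2^1
New prefix = 26 - 1 = 25
Supernet: 177.63.29.0/25


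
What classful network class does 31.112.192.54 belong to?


First octet: 31
Binary: 00011111
0xxxxxxx -> Class A (1-126)
Class A, default mask 255.0.0.0 (/8)


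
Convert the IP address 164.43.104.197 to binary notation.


164 = 10100100
43 = 00101011
104 = 01101000
197 = 11000101
Binary: 10100100.00101011.01101000.11000101


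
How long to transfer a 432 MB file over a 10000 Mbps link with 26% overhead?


Effective throughput = 10000 * (1 - 26/100) = 7400 Mbps
File size in Mb = 432 * 8 = 3456 Mb
Time = 3456 / 7400
Time = 0.467 seconds


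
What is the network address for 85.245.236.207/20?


IP:   01010101.11110101.11101100.11001111
Mask: 11111111.11111111.11110000.00000000
AND operation:
Net:  01010101.11110101.11100000.00000000
Network: 85.245.224.0/20


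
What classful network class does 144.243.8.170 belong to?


First octet: 144
Binary: 10010000
10xxxxxx -> Class B (128-191)
Class B, default mask 255.255.0.0 (/16)


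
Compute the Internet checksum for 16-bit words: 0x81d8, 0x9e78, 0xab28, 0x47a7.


Sum all words (with carry folding):
+ 0x81d8 = 0x81d8
+ 0x9e78 = 0x2051
+ 0xab28 = 0xcb79
+ 0x47a7 = 0x1321
One's complement: ~0x1321
Checksum = 0xecde


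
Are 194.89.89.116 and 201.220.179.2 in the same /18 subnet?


Mask: 255.255.192.0
194.89.89.116 AND mask = 194.89.64.0
201.220.179.2 AND mask = 201.220.128.0
No, different subnets (194.89.64.0 vs 201.220.128.0)


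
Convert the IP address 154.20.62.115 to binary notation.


154 = 10011010
20 = 00010100
62 = 00111110
115 = 01110011
Binary: 10011010.00010100.00111110.01110011


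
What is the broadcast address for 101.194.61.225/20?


Network: 101.194.48.0/20
Host bits = 12
Set all host bits to 1:
Broadcast: 101.194.63.255


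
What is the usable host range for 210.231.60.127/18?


Network: 210.231.0.0
Broadcast: 210.231.63.255
First usable = network + 1
Last usable = broadcast - 1
Range: 210.231.0.1 to 210.231.63.254


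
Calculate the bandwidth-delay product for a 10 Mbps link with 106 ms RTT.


BDP = bandwidth * RTT
= 10 Mbps * 106 ms
= 10 * 1e6 * 106 / 1000 bits
= 1060000 bits
= 132500 bytes
= 129.3945 KB
BDP = 1060000 bits (132500 bytes)


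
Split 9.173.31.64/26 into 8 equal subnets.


New prefix = 26 + 3 = 29
Each subnet has 8 addresses
  9.173.31.64/29
  9.173.31.72/29
  9.173.31.80/29
  9.173.31.88/29
  9.173.31.96/29
  9.173.31.104/29
  9.173.31.112/29
  9.173.31.120/29
Subnets: 9.173.31.64/29, 9.173.31.72/29, 9.173.31.80/29, 9.173.31.88/29, 9.173.31.96/29, 9.173.31.104/29, 9.173.31.112/29, 9.173.31.120/29


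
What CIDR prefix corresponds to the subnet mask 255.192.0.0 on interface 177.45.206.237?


Binary: 11111111.11000000.00000000.00000000
Count leading 1s
Prefix: /10


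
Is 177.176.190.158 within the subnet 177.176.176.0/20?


Subnet network: 177.176.176.0
Test IP AND mask: 177.176.176.0
Yes, 177.176.190.158 is in 177.176.176.0/20


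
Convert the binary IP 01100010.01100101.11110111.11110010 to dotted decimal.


01100010 = 98
01100101 = 101
11110111 = 247
11110010 = 242
IP: 98.101.247.242


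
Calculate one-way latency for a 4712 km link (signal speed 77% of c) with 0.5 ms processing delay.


Speed = 0.77 * 3e5 km/s = 231000 km/s
Propagation delay = 4712 / 231000 = 0.0204 s = 20.3983 ms
Processing delay = 0.5 ms
Total one-way latency = 20.8983 ms


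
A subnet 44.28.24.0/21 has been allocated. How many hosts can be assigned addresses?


Host bits = 32 - 21 = 11
Total addresses = 2^11 = 2048
Usable = total - 2 (network and broadcast)
Usable hosts: 2046


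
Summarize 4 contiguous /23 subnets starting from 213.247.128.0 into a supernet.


Original prefix: /23
Number of subnets: 4 = 2^2
New prefix = 23 - 2 = 21
Supernet: 213.247.128.0/21


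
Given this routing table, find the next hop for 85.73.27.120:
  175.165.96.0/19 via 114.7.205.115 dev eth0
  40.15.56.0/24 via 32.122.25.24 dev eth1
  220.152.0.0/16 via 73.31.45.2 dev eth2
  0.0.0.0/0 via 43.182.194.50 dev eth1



Longest prefix match for 85.73.27.120:
  /19 175.165.96.0: no
  /24 40.15.56.0: no
  /16 220.152.0.0: no
  /0 0.0.0.0: MATCH
Selected: next-hop 43.182.194.50 via eth1 (matched /0)


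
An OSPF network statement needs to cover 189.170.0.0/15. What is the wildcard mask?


Subnet mask: 255.254.0.0
Wildcard = 255.255.255.255 - subnet mask
255 - 255 = 0
255 - 254 = 1
255 - 0 = 255
255 - 0 = 255
Wildcard: 0.1.255.255


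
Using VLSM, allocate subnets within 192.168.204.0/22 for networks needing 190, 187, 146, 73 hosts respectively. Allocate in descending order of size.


190 hosts -> /24 (254 usable): 192.168.204.0/24
187 hosts -> /24 (254 usable): 192.168.205.0/24
146 hosts -> /24 (254 usable): 192.168.206.0/24
73 hosts -> /25 (126 usable): 192.168.207.0/25
Allocation: 192.168.204.0/24 (190 hosts, 254 usable); 192.168.205.0/24 (187 hosts, 254 usable); 192.168.206.0/24 (146 hosts, 254 usable); 192.168.207.0/25 (73 hosts, 126 usable)


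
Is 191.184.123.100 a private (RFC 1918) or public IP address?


RFC 1918 private ranges:
  10.0.0.0/8 (10.0.0.0 - 10.255.255.255)
  172.16.0.0/12 (172.16.0.0 - 172.31.255.255)
  192.168.0.0/16 (192.168.0.0 - 192.168.255.255)
Public (not in any RFC 1918 range)


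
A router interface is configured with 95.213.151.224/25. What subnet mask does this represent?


/25 means 25 network bits, 7 host bits
Binary: 11111111111111111111111110000000
Mask: 255.255.255.128


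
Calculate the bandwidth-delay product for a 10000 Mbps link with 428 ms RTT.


BDP = bandwidth * RTT
= 10000 Mbps * 428 ms
= 10000 * 1e6 * 428 / 1000 bits
= 4280000000 bits
= 535000000 bytes
= 522460.9375 KB
BDP = 4280000000 bits (535000000 bytes)


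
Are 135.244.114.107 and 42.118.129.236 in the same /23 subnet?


Mask: 255.255.254.0
135.244.114.107 AND mask = 135.244.114.0
42.118.129.236 AND mask = 42.118.128.0
No, different subnets (135.244.114.0 vs 42.118.128.0)


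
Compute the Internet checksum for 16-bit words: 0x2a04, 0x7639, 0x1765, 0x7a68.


Sum all words (with carry folding):
+ 0x2a04 = 0x2a04
+ 0x7639 = 0xa03d
+ 0x1765 = 0xb7a2
+ 0x7a68 = 0x320b
One's complement: ~0x320b
Checksum = 0xcdf4


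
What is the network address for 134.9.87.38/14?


IP:   10000110.00001001.01010111.00100110
Mask: 11111111.11111100.00000000.00000000
AND operation:
Net:  10000110.00001000.00000000.00000000
Network: 134.8.0.0/14


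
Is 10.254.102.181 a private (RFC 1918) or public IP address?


RFC 1918 private ranges:
  10.0.0.0/8 (10.0.0.0 - 10.255.255.255)
  172.16.0.0/12 (172.16.0.0 - 172.31.255.255)
  192.168.0.0/16 (192.168.0.0 - 192.168.255.255)
Private (in 10.0.0.0/8)


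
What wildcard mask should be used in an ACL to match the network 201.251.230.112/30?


Subnet mask: 255.255.255.252
Wildcard = 255.255.255.255 - subnet mask
255 - 255 = 0
255 - 255 = 0
255 - 255 = 0
255 - 252 = 3
Wildcard: 0.0.0.3


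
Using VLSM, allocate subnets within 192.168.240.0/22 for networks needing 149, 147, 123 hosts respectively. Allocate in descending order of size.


149 hosts -> /24 (254 usable): 192.168.240.0/24
147 hosts -> /24 (254 usable): 192.168.241.0/24
123 hosts -> /25 (126 usable): 192.168.242.0/25
Allocation: 192.168.240.0/24 (149 hosts, 254 usable); 192.168.241.0/24 (147 hosts, 254 usable); 192.168.242.0/25 (123 hosts, 126 usable)


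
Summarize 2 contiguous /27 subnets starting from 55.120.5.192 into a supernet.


Original prefix: /27
Number of subnets: 2 = 2^1
New prefix = 27 - 1 = 26
Supernet: 55.120.5.192/26


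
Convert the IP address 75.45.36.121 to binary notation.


75 = 01001011
45 = 00101101
36 = 00100100
121 = 01111001
Binary: 01001011.00101101.00100100.01111001


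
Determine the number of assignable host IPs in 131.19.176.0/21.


Host bits = 32 - 21 = 11
Total addresses = 2^11 = 2048
Usable = total - 2 (network and broadcast)
Usable hosts: 2046


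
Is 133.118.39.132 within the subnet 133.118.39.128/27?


Subnet network: 133.118.39.128
Test IP AND mask: 133.118.39.128
Yes, 133.118.39.132 is in 133.118.39.128/27


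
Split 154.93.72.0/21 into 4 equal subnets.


New prefix = 21 + 2 = 23
Each subnet has 512 addresses
  154.93.72.0/23
  154.93.74.0/23
  154.93.76.0/23
  154.93.78.0/23
Subnets: 154.93.72.0/23, 154.93.74.0/23, 154.93.76.0/23, 154.93.78.0/23


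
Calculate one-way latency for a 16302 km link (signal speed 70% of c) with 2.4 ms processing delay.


Speed = 0.7 * 3e5 km/s = 210000 km/s
Propagation delay = 16302 / 210000 = 0.0776 s = 77.6286 ms
Processing delay = 2.4 ms
Total one-way latency = 80.0286 ms


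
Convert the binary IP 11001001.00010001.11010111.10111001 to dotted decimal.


11001001 = 201
00010001 = 17
11010111 = 215
10111001 = 185
IP: 201.17.215.185


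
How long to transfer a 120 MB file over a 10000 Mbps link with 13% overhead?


Effective throughput = 10000 * (1 - 13/100) = 8700 Mbps
File size in Mb = 120 * 8 = 960 Mb
Time = 960 / 8700
Time = 0.1103 seconds


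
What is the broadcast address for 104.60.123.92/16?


Network: 104.60.0.0/16
Host bits = 16
Set all host bits to 1:
Broadcast: 104.60.255.255


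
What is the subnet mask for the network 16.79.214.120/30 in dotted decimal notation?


/30 means 30 network bits, 2 host bits
Binary: 11111111111111111111111111111100
Mask: 255.255.255.252


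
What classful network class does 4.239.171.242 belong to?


First octet: 4
Binary: 00000100
0xxxxxxx -> Class A (1-126)
Class A, default mask 255.0.0.0 (/8)


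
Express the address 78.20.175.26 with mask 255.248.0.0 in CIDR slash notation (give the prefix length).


Binary: 11111111.11111000.00000000.00000000
Count leading 1s
Prefix: /13


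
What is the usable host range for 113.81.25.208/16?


Network: 113.81.0.0
Broadcast: 113.81.255.255
First usable = network + 1
Last usable = broadcast - 1
Range: 113.81.0.1 to 113.81.255.254


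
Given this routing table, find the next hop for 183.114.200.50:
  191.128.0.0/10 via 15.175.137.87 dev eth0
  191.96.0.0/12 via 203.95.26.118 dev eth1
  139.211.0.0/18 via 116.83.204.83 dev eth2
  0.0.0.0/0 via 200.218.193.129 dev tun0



Longest prefix match for 183.114.200.50:
  /10 191.128.0.0: no
  /12 191.96.0.0: no
  /18 139.211.0.0: no
  /0 0.0.0.0: MATCH
Selected: next-hop 200.218.193.129 via tun0 (matched /0)


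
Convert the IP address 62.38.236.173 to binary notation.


62 = 00111110
38 = 00100110
236 = 11101100
173 = 10101101
Binary: 00111110.00100110.11101100.10101101


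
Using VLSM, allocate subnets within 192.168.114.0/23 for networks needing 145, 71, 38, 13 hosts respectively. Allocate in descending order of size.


145 hosts -> /24 (254 usable): 192.168.114.0/24
71 hosts -> /25 (126 usable): 192.168.115.0/25
38 hosts -> /26 (62 usable): 192.168.115.128/26
13 hosts -> /28 (14 usable): 192.168.115.192/28
Allocation: 192.168.114.0/24 (145 hosts, 254 usable); 192.168.115.0/25 (71 hosts, 126 usable); 192.168.115.128/26 (38 hosts, 62 usable); 192.168.115.192/28 (13 hosts, 14 usable)


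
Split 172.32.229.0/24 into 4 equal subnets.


New prefix = 24 + 2 = 26
Each subnet has 64 addresses
  172.32.229.0/26
  172.32.229.64/26
  172.32.229.128/26
  172.32.229.192/26
Subnets: 172.32.229.0/26, 172.32.229.64/26, 172.32.229.128/26, 172.32.229.192/26


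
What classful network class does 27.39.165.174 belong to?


First octet: 27
Binary: 00011011
0xxxxxxx -> Class A (1-126)
Class A, default mask 255.0.0.0 (/8)


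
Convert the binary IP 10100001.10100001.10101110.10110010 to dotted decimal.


10100001 = 161
10100001 = 161
10101110 = 174
10110010 = 178
IP: 161.161.174.178


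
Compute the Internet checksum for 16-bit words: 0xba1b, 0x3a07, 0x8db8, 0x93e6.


Sum all words (with carry folding):
+ 0xba1b = 0xba1b
+ 0x3a07 = 0xf422
+ 0x8db8 = 0x81db
+ 0x93e6 = 0x15c2
One's complement: ~0x15c2
Checksum = 0xea3d


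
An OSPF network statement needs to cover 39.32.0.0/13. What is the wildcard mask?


Subnet mask: 255.248.0.0
Wildcard = 255.255.255.255 - subnet mask
255 - 255 = 0
255 - 248 = 7
255 - 0 = 255
255 - 0 = 255
Wildcard: 0.7.255.255


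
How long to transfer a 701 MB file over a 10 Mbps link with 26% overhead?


Effective throughput = 10 * (1 - 26/100) = 7.4 Mbps
File size in Mb = 701 * 8 = 5608 Mb
Time = 5608 / 7.4
Time = 757.8378 seconds


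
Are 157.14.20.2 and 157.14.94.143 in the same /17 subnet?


Mask: 255.255.128.0
157.14.20.2 AND mask = 157.14.0.0
157.14.94.143 AND mask = 157.14.0.0
Yes, same subnet (157.14.0.0)


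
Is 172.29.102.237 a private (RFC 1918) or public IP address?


RFC 1918 private ranges:
  10.0.0.0/8 (10.0.0.0 - 10.255.255.255)
  172.16.0.0/12 (172.16.0.0 - 172.31.255.255)
  192.168.0.0/16 (192.168.0.0 - 192.168.255.255)
Private (in 172.16.0.0/12)
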